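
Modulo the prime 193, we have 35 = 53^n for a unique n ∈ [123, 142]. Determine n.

141

Compute 53^123 mod 193 = 94, then multiply by 53 repeatedly:
  53^123=94  53^124=157  53^125=22  53^126=8  53^127=38
  53^128=84  53^129=13  53^130=110  53^131=40  53^132=190
  53^133=34  53^134=65  53^135=164  53^136=7  53^137=178
  53^138=170  53^139=132  53^140=48  53^141=35
Found 35 at exponent 141.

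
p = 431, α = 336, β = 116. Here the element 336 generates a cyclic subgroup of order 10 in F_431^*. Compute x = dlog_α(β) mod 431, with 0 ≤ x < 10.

Successive powers of 336 modulo 431:
  336^0=1  336^1=336  336^2=405  336^3=315  336^4=245  336^5=430
  336^6=95  336^7=26  336^8=116
So 336^8 ≡ 116 (mod 431), giving x = 8.

8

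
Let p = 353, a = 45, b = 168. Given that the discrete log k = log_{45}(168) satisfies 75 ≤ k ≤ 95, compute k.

Compute 45^75 mod 353 = 31, then multiply by 45 repeatedly:
  45^75=31  45^76=336  45^77=294  45^78=169  45^79=192
  45^80=168
Found 168 at exponent 80.

80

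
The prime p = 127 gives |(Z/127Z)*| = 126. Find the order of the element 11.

The order of 11 must divide p − 1 = 126 = 2 · 3^2 · 7.
Divisors: 1, 2, 3, 6, 7, 9, 14, 18, 21, 42, 63, 126.
Check each in increasing order: 11^1 ≡ 11;  11^2 ≡ 121;  11^3 ≡ 61;  11^6 ≡ 38;  11^7 ≡ 37;  11^9 ≡ 32;  11^14 ≡ 99;  11^18 ≡ 8;  11^21 ≡ 107;  11^42 ≡ 19;  11^63 ≡ 1.
Smallest exponent giving 1 is 63.

63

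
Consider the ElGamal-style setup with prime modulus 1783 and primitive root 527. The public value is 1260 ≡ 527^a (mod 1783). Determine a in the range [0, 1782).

Baby-step giant-step with m = ceil(sqrt(1782)) = 43.
Baby table (527^j mod 1783 for j=0..42):
  0:1  1:527  2:1364  3:279  4:827  5:777  6:1172  7:726
  8:1040  9:699  10:1075  11:1314  12:674  13:381  14:1091  15:831
  16:1102  17:1279  18:59  19:782  20:241  21:414  22:652  23:1268
  24:1394  25:42  26:738  27:232  28:1020  29:857  30:540  31:1083
  32:181  33:888  34:830  35:575  36:1698  37:1563  38:1738  39:1247
  40:1025  41:1709  42:228
Giant step factor: 527^(-43) ≡ 431 (mod 1783).
Scan 1260·431^i mod 1783 for i = 0, 1, …:
  i=0: 1260   i=1: 1028   i=2: 884   i=3: 1225
  i=4: 207   i=5: 67   i=6: 349   i=7: 647
  i=8: 709   i=9: 686     …   i=33: 438
  i=34: 1563
Match at i=34, j=37: a = 34·43 + 37 = 1499.

1499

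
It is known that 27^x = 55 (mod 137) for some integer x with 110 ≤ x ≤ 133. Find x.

Compute 27^110 mod 137 = 68, then multiply by 27 repeatedly:
  27^110=68  27^111=55
Found 55 at exponent 111.

111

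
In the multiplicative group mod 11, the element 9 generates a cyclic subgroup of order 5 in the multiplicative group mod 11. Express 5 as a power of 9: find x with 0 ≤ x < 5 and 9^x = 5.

4

Successive powers of 9 modulo 11:
  9^0=1  9^1=9  9^2=4  9^3=3  9^4=5
So 9^4 ≡ 5 (mod 11), giving x = 4.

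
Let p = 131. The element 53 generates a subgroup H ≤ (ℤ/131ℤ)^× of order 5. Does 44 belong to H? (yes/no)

⟨53⟩ has order 5; its elements mod 131 are {1, 53, 58, 61, 89}.
44 is not in this set.

no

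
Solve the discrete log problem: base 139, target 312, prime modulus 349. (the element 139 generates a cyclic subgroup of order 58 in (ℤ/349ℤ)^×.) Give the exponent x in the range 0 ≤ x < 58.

34

Baby-step giant-step with m = ceil(sqrt(58)) = 8.
Baby table (139^j mod 349 for j=0..7):
  0:1  1:139  2:126  3:64  4:171  5:37  6:257  7:125
Giant step factor: 139^(-8) ≡ 228 (mod 349).
Scan 312·228^i mod 349 for i = 0, 1, …:
  i=0: 312   i=1: 289   i=2: 280   i=3: 322
  i=4: 126
Match at i=4, j=2: x = 4·8 + 2 = 34.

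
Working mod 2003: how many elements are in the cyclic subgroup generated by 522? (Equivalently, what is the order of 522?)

91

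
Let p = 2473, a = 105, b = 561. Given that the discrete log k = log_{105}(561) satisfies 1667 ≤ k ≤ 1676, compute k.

Compute 105^1667 mod 2473 = 76, then multiply by 105 repeatedly:
  105^1667=76  105^1668=561
Found 561 at exponent 1668.

1668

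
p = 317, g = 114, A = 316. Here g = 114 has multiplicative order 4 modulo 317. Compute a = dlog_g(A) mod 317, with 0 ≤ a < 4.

2

Successive powers of 114 modulo 317:
  114^0=1  114^1=114  114^2=316
So 114^2 ≡ 316 (mod 317), giving a = 2.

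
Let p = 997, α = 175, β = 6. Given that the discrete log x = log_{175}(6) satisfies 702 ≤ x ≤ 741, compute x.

Compute 175^702 mod 997 = 727, then multiply by 175 repeatedly:
  175^702=727  175^703=606  175^704=368  175^705=592  175^706=909
  175^707=552  175^708=888  175^709=865  175^710=828  175^711=335
  175^712=799  175^713=245  175^714=4  175^715=700  175^716=866
  175^717=6
Found 6 at exponent 717.

717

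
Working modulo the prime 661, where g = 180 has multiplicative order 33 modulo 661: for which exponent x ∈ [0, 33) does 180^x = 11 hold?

2

Successive powers of 180 modulo 661:
  180^0=1  180^1=180  180^2=11
So 180^2 ≡ 11 (mod 661), giving x = 2.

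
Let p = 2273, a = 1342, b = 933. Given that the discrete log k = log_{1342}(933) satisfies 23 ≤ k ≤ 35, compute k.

25

Compute 1342^23 mod 2273 = 217, then multiply by 1342 repeatedly:
  1342^23=217  1342^24=270  1342^25=933
Found 933 at exponent 25.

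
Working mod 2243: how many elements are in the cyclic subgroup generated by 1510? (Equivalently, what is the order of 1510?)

1121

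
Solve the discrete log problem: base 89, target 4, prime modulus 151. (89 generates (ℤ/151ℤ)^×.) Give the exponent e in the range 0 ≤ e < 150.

130

Baby-step giant-step with m = ceil(sqrt(150)) = 13.
Baby table (89^j mod 151 for j=0..12):
  0:1  1:89  2:69  3:101  4:80  5:23  6:84  7:77
  8:58  9:28  10:76  11:120  12:110
Giant step factor: 89^(-13) ≡ 6 (mod 151).
Scan 4·6^i mod 151 for i = 0, 1, …:
  i=0: 4   i=1: 24   i=2: 144   i=3: 109
  i=4: 50   i=5: 149   i=6: 139   i=7: 79
  i=8: 21   i=9: 126   i=10: 1
Match at i=10, j=0: e = 10·13 + 0 = 130.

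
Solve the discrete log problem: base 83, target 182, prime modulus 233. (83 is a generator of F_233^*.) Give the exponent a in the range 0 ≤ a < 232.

4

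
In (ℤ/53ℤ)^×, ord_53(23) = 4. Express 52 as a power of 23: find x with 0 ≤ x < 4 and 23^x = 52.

2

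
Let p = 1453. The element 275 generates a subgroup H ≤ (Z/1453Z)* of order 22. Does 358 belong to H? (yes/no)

358 ∈ ⟨275⟩ iff 358^22 ≡ 1 (mod 1453), since |⟨275⟩| = 22.
358^22 mod 1453 = 1.
Since 1 = 1, 358 lies in the subgroup.

yes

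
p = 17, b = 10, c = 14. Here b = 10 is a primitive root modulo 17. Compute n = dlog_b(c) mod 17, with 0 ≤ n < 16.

3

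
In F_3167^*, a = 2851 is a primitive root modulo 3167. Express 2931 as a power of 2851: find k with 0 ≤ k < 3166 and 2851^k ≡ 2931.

Baby-step giant-step with m = ceil(sqrt(3166)) = 57.
Baby table (2851^j mod 3167 for j=0..56):
  0:1  1:2851  2:1679  3:1492  4:411  5:3138  6:2830  7:1981
  8:1070  9:749  10:841  11:272  12:2724  13:640  14:448  15:947
  16:1613  17:179  18:442  19:2843  20:1040  21:728  22:1143  23:3017
  24:3062  25:1510  26:1057  27:1690  28:1183  29:3045  30:548  31:1017
  32:1662  33:530  34:371  35:3110  36:2177  37:2474  38:465  39:1909
  40:1653  41:207  42:1095  43:2350  44:1645  45:2735  46:331  47:3082
  48:1524  49:2967  50:3027  51:3069  52:2465  53:142  54:2633  55:893
  56:2842
Giant step factor: 2851^(-57) ≡ 703 (mod 3167).
Scan 2931·703^i mod 3167 for i = 0, 1, …:
  i=0: 2931   i=1: 1943   i=2: 952   i=3: 1019
  i=4: 615   i=5: 1633   i=6: 1545   i=7: 3021
  i=8: 1873   i=9: 2414     …   i=19: 2231
  i=20: 728
Match at i=20, j=21: k = 20·57 + 21 = 1161.

1161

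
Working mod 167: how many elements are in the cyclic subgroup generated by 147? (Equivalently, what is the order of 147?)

The order of 147 must divide p − 1 = 166 = 2 · 83.
Divisors: 1, 2, 83, 166.
Check each in increasing order: 147^1 ≡ 147;  147^2 ≡ 66;  147^83 ≡ 1.
Smallest exponent giving 1 is 83.

83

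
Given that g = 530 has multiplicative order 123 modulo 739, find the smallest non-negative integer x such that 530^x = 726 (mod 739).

Baby-step giant-step with m = ceil(sqrt(123)) = 12.
Baby table (530^j mod 739 for j=0..11):
  0:1  1:530  2:80  3:277  4:488  5:729  6:612  7:678
  8:186  9:293  10:100  11:531
Giant step factor: 530^(-12) ≡ 401 (mod 739).
Scan 726·401^i mod 739 for i = 0, 1, …:
  i=0: 726   i=1: 699   i=2: 218   i=3: 216
  i=4: 153   i=5: 16   i=6: 504   i=7: 357
  i=8: 530
Match at i=8, j=1: x = 8·12 + 1 = 97.

97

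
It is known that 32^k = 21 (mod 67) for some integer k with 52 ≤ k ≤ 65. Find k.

52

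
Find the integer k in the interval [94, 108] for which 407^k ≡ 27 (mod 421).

Compute 407^94 mod 421 = 303, then multiply by 407 repeatedly:
  407^94=303  407^95=389  407^96=27
Found 27 at exponent 96.

96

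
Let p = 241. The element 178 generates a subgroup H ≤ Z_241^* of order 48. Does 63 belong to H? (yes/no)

63 ∈ ⟨178⟩ iff 63^48 ≡ 1 (mod 241), since |⟨178⟩| = 48.
63^48 mod 241 = 1.
Since 1 = 1, 63 lies in the subgroup.

yes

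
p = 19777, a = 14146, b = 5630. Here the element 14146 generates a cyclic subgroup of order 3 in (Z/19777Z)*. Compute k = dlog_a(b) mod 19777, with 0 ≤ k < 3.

2

Successive powers of 14146 modulo 19777:
  14146^0=1  14146^1=14146  14146^2=5630
So 14146^2 ≡ 5630 (mod 19777), giving k = 2.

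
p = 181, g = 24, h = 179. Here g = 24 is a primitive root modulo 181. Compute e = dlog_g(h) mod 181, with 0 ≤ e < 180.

29

Baby-step giant-step with m = ceil(sqrt(180)) = 14.
Baby table (24^j mod 181 for j=0..13):
  0:1  1:24  2:33  3:68  4:3  5:72  6:99  7:23
  8:9  9:35  10:116  11:69  12:27  13:105
Giant step factor: 24^(-14) ≡ 168 (mod 181).
Scan 179·168^i mod 181 for i = 0, 1, …:
  i=0: 179   i=1: 26   i=2: 24
Match at i=2, j=1: e = 2·14 + 1 = 29.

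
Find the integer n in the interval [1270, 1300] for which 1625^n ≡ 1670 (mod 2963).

1291

Compute 1625^1270 mod 2963 = 2460, then multiply by 1625 repeatedly:
  1625^1270=2460  1625^1271=413  1625^1272=1487  1625^1273=1530  1625^1274=293
  1625^1275=2045  1625^1276=1602  1625^1277=1736  1625^1278=224  1625^1279=2514
  1625^1280=2236  1625^1281=862  1625^1282=2214  1625^1283=668  1625^1284=1042
  1625^1285=1377  1625^1286=560  1625^1287=359  1625^1288=2627  1625^1289=2155
  1625^1290=2572  1625^1291=1670
Found 1670 at exponent 1291.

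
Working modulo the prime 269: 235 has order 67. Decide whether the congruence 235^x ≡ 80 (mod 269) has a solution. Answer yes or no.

yes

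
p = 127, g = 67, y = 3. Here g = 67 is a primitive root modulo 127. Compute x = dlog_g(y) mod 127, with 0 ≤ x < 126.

Baby-step giant-step with m = ceil(sqrt(126)) = 12.
Baby table (67^j mod 127 for j=0..11):
  0:1  1:67  2:44  3:27  4:31  5:45  6:94  7:75
  8:72  9:125  10:120  11:39
Giant step factor: 67^(-12) ≡ 87 (mod 127).
Scan 3·87^i mod 127 for i = 0, 1, …:
  i=0: 3   i=1: 7   i=2: 101   i=3: 24
  i=4: 56   i=5: 46   i=6: 65   i=7: 67
Match at i=7, j=1: x = 7·12 + 1 = 85.

85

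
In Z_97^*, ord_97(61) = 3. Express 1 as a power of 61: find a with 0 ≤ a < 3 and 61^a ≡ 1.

0

Successive powers of 61 modulo 97:
  61^0=1
So 61^0 ≡ 1 (mod 97), giving a = 0.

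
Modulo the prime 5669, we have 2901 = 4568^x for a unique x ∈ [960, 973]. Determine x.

962

Compute 4568^960 mod 5669 = 5572, then multiply by 4568 repeatedly:
  4568^960=5572  4568^961=4755  4568^962=2901
Found 2901 at exponent 962.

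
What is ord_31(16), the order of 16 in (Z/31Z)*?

5

The order of 16 must divide p − 1 = 30 = 2 · 3 · 5.
Divisors: 1, 2, 3, 5, 6, 10, 15, 30.
Check each in increasing order: 16^1 ≡ 16;  16^2 ≡ 8;  16^3 ≡ 4;  16^5 ≡ 1.
Smallest exponent giving 1 is 5.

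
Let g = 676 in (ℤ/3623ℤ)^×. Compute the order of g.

1811

The order of 676 must divide p − 1 = 3622 = 2 · 1811.
Divisors: 1, 2, 1811, 3622.
Check each in increasing order: 676^1 ≡ 676;  676^2 ≡ 478;  676^1811 ≡ 1.
Smallest exponent giving 1 is 1811.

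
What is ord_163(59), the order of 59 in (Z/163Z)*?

The order of 59 must divide p − 1 = 162 = 2 · 3^4.
Divisors: 1, 2, 3, 6, 9, 18, 27, 54, 81, 162.
Check each in increasing order: 59^1 ≡ 59;  59^2 ≡ 58;  59^3 ≡ 162;  59^6 ≡ 1.
Smallest exponent giving 1 is 6.

6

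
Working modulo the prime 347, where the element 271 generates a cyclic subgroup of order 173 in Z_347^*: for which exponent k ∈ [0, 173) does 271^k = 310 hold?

Baby-step giant-step with m = ceil(sqrt(173)) = 14.
Baby table (271^j mod 347 for j=0..13):
  0:1  1:271  2:224  3:326  4:208  5:154  6:94  7:143
  8:236  9:108  10:120  11:249  12:161  13:256
Giant step factor: 271^(-14) ≡ 159 (mod 347).
Scan 310·159^i mod 347 for i = 0, 1, …:
  i=0: 310   i=1: 16   i=2: 115   i=3: 241
  i=4: 149   i=5: 95   i=6: 184   i=7: 108
Match at i=7, j=9: k = 7·14 + 9 = 107.

107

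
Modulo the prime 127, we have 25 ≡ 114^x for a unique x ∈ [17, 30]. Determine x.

30

Compute 114^17 mod 127 = 83, then multiply by 114 repeatedly:
  114^17=83  114^18=64  114^19=57  114^20=21  114^21=108
  114^22=120  114^23=91  114^24=87  114^25=12  114^26=98
  114^27=123  114^28=52  114^29=86  114^30=25
Found 25 at exponent 30.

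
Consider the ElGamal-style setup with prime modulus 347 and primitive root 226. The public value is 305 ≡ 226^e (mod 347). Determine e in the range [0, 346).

163

Baby-step giant-step with m = ceil(sqrt(346)) = 19.
Baby table (226^j mod 347 for j=0..18):
  0:1  1:226  2:67  3:221  4:325  5:233  6:261  7:343
  8:137  9:79  10:157  11:88  12:109  13:344  14:16  15:146
  16:31  17:66  18:342
Giant step factor: 226^(-19) ≡ 308 (mod 347).
Scan 305·308^i mod 347 for i = 0, 1, …:
  i=0: 305   i=1: 250   i=2: 313   i=3: 285
  i=4: 336   i=5: 82   i=6: 272   i=7: 149
  i=8: 88
Match at i=8, j=11: e = 8·19 + 11 = 163.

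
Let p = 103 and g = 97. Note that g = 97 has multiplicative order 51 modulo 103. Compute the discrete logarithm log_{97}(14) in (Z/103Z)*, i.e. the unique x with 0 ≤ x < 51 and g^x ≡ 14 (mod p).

27

Baby-step giant-step with m = ceil(sqrt(51)) = 8.
Baby table (97^j mod 103 for j=0..7):
  0:1  1:97  2:36  3:93  4:60  5:52  6:100  7:18
Giant step factor: 97^(-8) ≡ 41 (mod 103).
Scan 14·41^i mod 103 for i = 0, 1, …:
  i=0: 14   i=1: 59   i=2: 50   i=3: 93
Match at i=3, j=3: x = 3·8 + 3 = 27.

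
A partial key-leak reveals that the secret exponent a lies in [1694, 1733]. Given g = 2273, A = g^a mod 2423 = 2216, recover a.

1700

Compute 2273^1694 mod 2423 = 1603, then multiply by 2273 repeatedly:
  2273^1694=1603  2273^1695=1850  2273^1696=1145  2273^1697=283  2273^1698=1164
  2273^1699=2279  2273^1700=2216
Found 2216 at exponent 1700.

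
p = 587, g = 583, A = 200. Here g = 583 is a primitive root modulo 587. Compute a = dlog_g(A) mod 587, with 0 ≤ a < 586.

353

Baby-step giant-step with m = ceil(sqrt(586)) = 25.
Baby table (583^j mod 587 for j=0..24):
  0:1  1:583  2:16  3:523  4:256  5:150  6:574  7:52
  8:379  9:245  10:194  11:398  12:169  13:498  14:356  15:337
  16:413  17:109  18:151  19:570  20:68  21:315  22:501  23:344
  24:385
Giant step factor: 583^(-25) ≡ 85 (mod 587).
Scan 200·85^i mod 587 for i = 0, 1, …:
  i=0: 200   i=1: 564   i=2: 393   i=3: 533
  i=4: 106   i=5: 205   i=6: 402   i=7: 124
  i=8: 561   i=9: 138     …   i=13: 531
  i=14: 523
Match at i=14, j=3: a = 14·25 + 3 = 353.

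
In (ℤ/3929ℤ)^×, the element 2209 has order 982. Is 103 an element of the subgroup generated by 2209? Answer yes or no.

no

103 ∈ ⟨2209⟩ iff 103^982 ≡ 1 (mod 3929), since |⟨2209⟩| = 982.
103^982 mod 3929 = 3928.
Since 3928 ≠ 1, 103 does not lie in the subgroup.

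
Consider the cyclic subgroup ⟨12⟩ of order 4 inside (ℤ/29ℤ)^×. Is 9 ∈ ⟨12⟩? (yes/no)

9 ∈ ⟨12⟩ iff 9^4 ≡ 1 (mod 29), since |⟨12⟩| = 4.
9^4 mod 29 = 7.
Since 7 ≠ 1, 9 does not lie in the subgroup.

no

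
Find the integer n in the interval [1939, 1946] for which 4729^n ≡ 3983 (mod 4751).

1943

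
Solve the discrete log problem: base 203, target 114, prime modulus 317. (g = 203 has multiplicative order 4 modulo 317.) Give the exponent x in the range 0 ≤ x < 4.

3

Successive powers of 203 modulo 317:
  203^0=1  203^1=203  203^2=316  203^3=114
So 203^3 ≡ 114 (mod 317), giving x = 3.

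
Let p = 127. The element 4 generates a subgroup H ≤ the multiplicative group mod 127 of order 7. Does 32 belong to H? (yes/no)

32 ∈ ⟨4⟩ iff 32^7 ≡ 1 (mod 127), since |⟨4⟩| = 7.
32^7 mod 127 = 1.
Since 1 = 1, 32 lies in the subgroup.

yes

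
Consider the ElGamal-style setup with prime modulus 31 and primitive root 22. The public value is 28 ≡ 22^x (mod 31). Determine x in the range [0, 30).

Successive powers of 22 modulo 31:
  22^0=1  22^1=22  22^2=19  22^3=15  22^4=20  22^5=6
  22^6=8  22^7=21  22^8=28
So 22^8 ≡ 28 (mod 31), giving x = 8.

8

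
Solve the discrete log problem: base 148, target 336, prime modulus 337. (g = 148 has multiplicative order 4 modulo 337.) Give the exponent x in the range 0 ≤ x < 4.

Successive powers of 148 modulo 337:
  148^0=1  148^1=148  148^2=336
So 148^2 ≡ 336 (mod 337), giving x = 2.

2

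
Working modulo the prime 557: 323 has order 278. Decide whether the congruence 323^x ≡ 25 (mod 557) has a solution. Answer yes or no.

25 ∈ ⟨323⟩ iff 25^278 ≡ 1 (mod 557), since |⟨323⟩| = 278.
25^278 mod 557 = 1.
Since 1 = 1, 25 lies in the subgroup.

yes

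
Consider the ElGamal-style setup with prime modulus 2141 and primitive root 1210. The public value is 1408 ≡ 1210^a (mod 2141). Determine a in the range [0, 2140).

Baby-step giant-step with m = ceil(sqrt(2140)) = 47.
Baby table (1210^j mod 2141 for j=0..46):
  0:1  1:1210  2:1797  3:1255  4:581  5:762  6:1390  7:1215
  8:1424  9:1676  10:433  11:1526  12:918  13:1742  14:1076  15:232
  16:249  17:1550  18:2125  19:2050  20:1222  21:1330  22:1409  23:654
  24:1311  25:1970  26:767  27:1017  28:1636  29:1276  30:299  31:2102
  32:2053  33:570  34:298  35:892  36:256  37:1456  38:1858  39:130
  40:1007  41:241  42:434  43:595  44:574  45:856  46:1657
Giant step factor: 1210^(-47) ≡ 2113 (mod 2141).
Scan 1408·2113^i mod 2141 for i = 0, 1, …:
  i=0: 1408   i=1: 1255
Match at i=1, j=3: a = 1·47 + 3 = 50.

50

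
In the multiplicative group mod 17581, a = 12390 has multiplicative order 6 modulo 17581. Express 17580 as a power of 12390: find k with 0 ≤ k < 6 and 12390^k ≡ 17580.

Successive powers of 12390 modulo 17581:
  12390^0=1  12390^1=12390  12390^2=12389  12390^3=17580
So 12390^3 ≡ 17580 (mod 17581), giving k = 3.

3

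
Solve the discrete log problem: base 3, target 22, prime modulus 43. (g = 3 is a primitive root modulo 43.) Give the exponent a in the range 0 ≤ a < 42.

15

Baby-step giant-step with m = ceil(sqrt(42)) = 7.
Baby table (3^j mod 43 for j=0..6):
  0:1  1:3  2:9  3:27  4:38  5:28  6:41
Giant step factor: 3^(-7) ≡ 7 (mod 43).
Scan 22·7^i mod 43 for i = 0, 1, …:
  i=0: 22   i=1: 25   i=2: 3
Match at i=2, j=1: a = 2·7 + 1 = 15.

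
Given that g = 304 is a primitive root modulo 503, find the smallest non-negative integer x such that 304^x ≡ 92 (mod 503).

Baby-step giant-step with m = ceil(sqrt(502)) = 23.
Baby table (304^j mod 503 for j=0..22):
  0:1  1:304  2:367  3:405  4:388  5:250  6:47  7:204
  8:147  9:424  10:128  11:181  12:197  13:31  14:370  15:311
  16:483  17:459  18:205  19:451  20:288  21:30  22:66
Giant step factor: 304^(-23) ≡ 494 (mod 503).
Scan 92·494^i mod 503 for i = 0, 1, …:
  i=0: 92   i=1: 178   i=2: 410   i=3: 334
  i=4: 12   i=5: 395   i=6: 469   i=7: 306
  i=8: 264   i=9: 139     …   i=17: 377
  i=18: 128
Match at i=18, j=10: x = 18·23 + 10 = 424.

424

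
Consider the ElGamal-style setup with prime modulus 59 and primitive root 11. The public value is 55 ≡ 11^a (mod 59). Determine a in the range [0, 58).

43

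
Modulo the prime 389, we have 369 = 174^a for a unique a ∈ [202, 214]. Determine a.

204

Compute 174^202 mod 389 = 295, then multiply by 174 repeatedly:
  174^202=295  174^203=371  174^204=369
Found 369 at exponent 204.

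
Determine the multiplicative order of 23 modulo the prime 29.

7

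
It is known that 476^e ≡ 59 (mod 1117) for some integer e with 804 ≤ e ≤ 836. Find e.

829

Compute 476^804 mod 1117 = 267, then multiply by 476 repeatedly:
  476^804=267  476^805=871  476^806=189  476^807=604  476^808=435
  476^809=415  476^810=948  476^811=1097  476^812=533  476^813=149
  476^814=553  476^815=733  476^816=404  476^817=180  476^818=788
  476^819=893  476^820=608  476^821=105  476^822=832  476^823=614
  476^824=727  476^825=899  476^826=113  476^827=172  476^828=331
  476^829=59
Found 59 at exponent 829.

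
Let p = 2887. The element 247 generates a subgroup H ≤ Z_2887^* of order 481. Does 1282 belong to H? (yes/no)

yes

1282 ∈ ⟨247⟩ iff 1282^481 ≡ 1 (mod 2887), since |⟨247⟩| = 481.
1282^481 mod 2887 = 1.
Since 1 = 1, 1282 lies in the subgroup.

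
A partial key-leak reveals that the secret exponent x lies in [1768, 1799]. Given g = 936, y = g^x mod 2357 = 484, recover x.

Compute 936^1768 mod 2357 = 1476, then multiply by 936 repeatedly:
  936^1768=1476  936^1769=334  936^1770=1500  936^1771=1585  936^1772=1007
  936^1773=2109  936^1774=1215  936^1775=1166  936^1776=85  936^1777=1779
  936^1778=1102  936^1779=1463  936^1780=2308  936^1781=1276  936^1782=1694
  936^1783=1680  936^1784=361  936^1785=845  936^1786=1325  936^1787=418
  936^1788=2343  936^1789=1038  936^1790=484
Found 484 at exponent 1790.

1790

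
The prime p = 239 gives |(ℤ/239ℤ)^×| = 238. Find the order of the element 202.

The order of 202 must divide p − 1 = 238 = 2 · 7 · 17.
Divisors: 1, 2, 7, 14, 17, 34, 119, 238.
Check each in increasing order: 202^1 ≡ 202;  202^2 ≡ 174;  202^7 ≡ 40;  202^14 ≡ 166;  202^17 ≡ 100;  202^34 ≡ 201;  202^119 ≡ 1.
Smallest exponent giving 1 is 119.

119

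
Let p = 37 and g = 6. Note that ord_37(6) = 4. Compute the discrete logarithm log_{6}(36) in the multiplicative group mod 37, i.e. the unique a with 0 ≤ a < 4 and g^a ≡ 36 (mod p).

2

Successive powers of 6 modulo 37:
  6^0=1  6^1=6  6^2=36
So 6^2 ≡ 36 (mod 37), giving a = 2.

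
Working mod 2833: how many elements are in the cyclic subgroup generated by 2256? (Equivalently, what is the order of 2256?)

2832

The order of 2256 must divide p − 1 = 2832 = 2^4 · 3 · 59.
Divisors: 1, 2, 3, 4, 6, 8, 12, 16, 24, 48, 59, 118, 177, 236, 354, 472, 708, 944, 1416, 2832.
Check each in increasing order: 2256^1 ≡ 2256;  2256^2 ≡ 1468;  2256^3 ≡ 31;  2256^4 ≡ 1944;  2256^6 ≡ 961;  2256^8 ≡ 2747;  2256^12 ≡ 2796;  2256^16 ≡ 1730;  2256^24 ≡ 1369;  2256^48 ≡ 1548;  2256^59 ≡ 713;  2256^118 ≡ 1262;  2256^177 ≡ 1745;  2256^236 ≡ 498;  2256^354 ≡ 2383;  2256^472 ≡ 1533;  2256^708 ≡ 1357;  2256^944 ≡ 1532;  2256^1416 ≡ 2832;  2256^2832 ≡ 1.
Smallest exponent giving 1 is 2832.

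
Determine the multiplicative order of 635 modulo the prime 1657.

The order of 635 must divide p − 1 = 1656 = 2^3 · 3^2 · 23.
Divisors: 1, 2, 3, 4, 6, 8, 9, 12, 18, 23, 24, 36, 46, 69, 72, 92, 138, 184, 207, 276, 414, 552, 828, 1656.
Check each in increasing order: 635^1 ≡ 635;  635^2 ≡ 574;  635^3 ≡ 1607;  635^4 ≡ 1390;  635^6 ≡ 843;  635^8 ≡ 38;  635^9 ≡ 932;  635^12 ≡ 1453;  635^18 ≡ 356;  635^23 ≡ 1519;  635^24 ≡ 191;  635^36 ≡ 804;  635^46 ≡ 817;  635^69 ≡ 1587;  635^72 ≡ 186;  635^92 ≡ 1375;  635^138 ≡ 1586;  635^184 ≡ 1645;  635^207 ≡ 1656;  635^276 ≡ 70;  635^414 ≡ 1.
Smallest exponent giving 1 is 414.

414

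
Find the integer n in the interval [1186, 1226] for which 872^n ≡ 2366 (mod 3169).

1187

Compute 872^1186 mod 3169 = 2394, then multiply by 872 repeatedly:
  872^1186=2394  872^1187=2366
Found 2366 at exponent 1187.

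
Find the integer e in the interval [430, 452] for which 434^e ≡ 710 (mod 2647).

Compute 434^430 mod 2647 = 1334, then multiply by 434 repeatedly:
  434^430=1334  434^431=1910  434^432=429  434^433=896  434^434=2402
  434^435=2197  434^436=578  434^437=2034  434^438=1305  434^439=2559
  434^440=1513  434^441=186  434^442=1314  434^443=1171  434^444=2637
  434^445=954  434^446=1104  434^447=29  434^448=1998  434^449=1563
  434^450=710
Found 710 at exponent 450.

450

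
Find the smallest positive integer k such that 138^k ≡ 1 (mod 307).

306

The order of 138 must divide p − 1 = 306 = 2 · 3^2 · 17.
Divisors: 1, 2, 3, 6, 9, 17, 18, 34, 51, 102, 153, 306.
Check each in increasing order: 138^1 ≡ 138;  138^2 ≡ 10;  138^3 ≡ 152;  138^6 ≡ 79;  138^9 ≡ 35;  138^17 ≡ 20;  138^18 ≡ 304;  138^34 ≡ 93;  138^51 ≡ 18;  138^102 ≡ 17;  138^153 ≡ 306;  138^306 ≡ 1.
Smallest exponent giving 1 is 306.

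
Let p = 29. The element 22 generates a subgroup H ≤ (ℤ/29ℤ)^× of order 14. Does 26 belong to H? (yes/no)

no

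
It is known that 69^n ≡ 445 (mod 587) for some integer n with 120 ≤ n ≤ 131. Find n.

125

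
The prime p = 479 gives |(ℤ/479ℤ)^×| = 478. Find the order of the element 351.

478

The order of 351 must divide p − 1 = 478 = 2 · 239.
Divisors: 1, 2, 239, 478.
Check each in increasing order: 351^1 ≡ 351;  351^2 ≡ 98;  351^239 ≡ 478;  351^478 ≡ 1.
Smallest exponent giving 1 is 478.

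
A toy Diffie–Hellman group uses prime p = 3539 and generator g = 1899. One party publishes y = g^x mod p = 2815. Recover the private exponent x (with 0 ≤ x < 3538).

31

Baby-step giant-step with m = ceil(sqrt(3538)) = 60.
Baby table (1899^j mod 3539 for j=0..59):
  0:1  1:1899  2:3499  3:1898  4:1600  5:1938  6:3241  7:338
  8:1303  9:636  10:965  11:2872  12:329  13:1907  14:996  15:1578
  16:2628  17:582  18:1050  19:1493  20:468  21:443  22:2514  23:3514
  24:2071  25:1000  26:2096  27:2468  28:1096  29:372  30:2167  31:2815
  32:1795  33:648  34:2519  35:2392  36:1871  37:3412  38:3018  39:1541
  40:3145  41:2062  42:1604  43:2456  44:3081  45:852  46:625  47:1310
  48:3312  49:685  50:2002  51:912  52:1317  53:2449  54:405  55:1132
  56:1495  57:727  58:363  59:2771
Giant step factor: 1899^(-60) ≡ 1857 (mod 3539).
Scan 2815·1857^i mod 3539 for i = 0, 1, …:
  i=0: 2815
Match at i=0, j=31: x = 0·60 + 31 = 31.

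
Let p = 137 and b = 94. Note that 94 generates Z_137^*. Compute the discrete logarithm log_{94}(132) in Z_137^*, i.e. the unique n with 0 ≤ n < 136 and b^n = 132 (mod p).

Successive powers of 94 modulo 137:
  94^0=1  94^1=94  94^2=68  94^3=90  94^4=103  94^5=92
  94^6=17  94^7=91  94^8=60  94^9=23  94^10=107  94^11=57
  94^12=15  94^13=40  94^14=61  94^15=117  94^16=38  94^17=10
  94^18=118  94^19=132
So 94^19 ≡ 132 (mod 137), giving n = 19.

19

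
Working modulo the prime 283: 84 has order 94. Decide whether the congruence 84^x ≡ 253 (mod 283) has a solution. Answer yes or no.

yes

253 ∈ ⟨84⟩ iff 253^94 ≡ 1 (mod 283), since |⟨84⟩| = 94.
253^94 mod 283 = 1.
Since 1 = 1, 253 lies in the subgroup.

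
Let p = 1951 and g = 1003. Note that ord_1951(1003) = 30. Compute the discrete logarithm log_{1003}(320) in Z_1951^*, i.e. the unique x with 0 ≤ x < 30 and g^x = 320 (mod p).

Successive powers of 1003 modulo 1951:
  1003^0=1  1003^1=1003  1003^2=1244  1003^3=1043  1003^4=393  1003^5=77
  1003^6=1142  1003^7=189  1003^8=320
So 1003^8 ≡ 320 (mod 1951), giving x = 8.

8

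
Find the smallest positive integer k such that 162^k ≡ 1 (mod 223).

The order of 162 must divide p − 1 = 222 = 2 · 3 · 37.
Divisors: 1, 2, 3, 6, 37, 74, 111, 222.
Check each in increasing order: 162^1 ≡ 162;  162^2 ≡ 153;  162^3 ≡ 33;  162^6 ≡ 197;  162^37 ≡ 39;  162^74 ≡ 183;  162^111 ≡ 1.
Smallest exponent giving 1 is 111.

111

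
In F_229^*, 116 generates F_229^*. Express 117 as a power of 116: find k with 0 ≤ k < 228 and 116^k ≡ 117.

215

Baby-step giant-step with m = ceil(sqrt(228)) = 16.
Baby table (116^j mod 229 for j=0..15):
  0:1  1:116  2:174  3:32  4:48  5:72  6:108  7:162
  8:14  9:21  10:146  11:219  12:214  13:92  14:138  15:207
Giant step factor: 116^(-16) ≡ 111 (mod 229).
Scan 117·111^i mod 229 for i = 0, 1, …:
  i=0: 117   i=1: 163   i=2: 2   i=3: 222
  i=4: 139   i=5: 86   i=6: 157   i=7: 23
  i=8: 34   i=9: 110   i=10: 73   i=11: 88
  i=12: 150   i=13: 162
Match at i=13, j=7: k = 13·16 + 7 = 215.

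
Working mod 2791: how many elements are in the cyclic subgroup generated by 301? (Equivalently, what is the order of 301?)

The order of 301 must divide p − 1 = 2790 = 2 · 3^2 · 5 · 31.
Divisors: 1, 2, 3, 5, 6, 9, 10, 15, 18, 30, 31, 45, 62, 90, 93, 155, 186, 279, 310, 465, 558, 930, 1395, 2790.
Check each in increasing order: 301^1 ≡ 301;  301^2 ≡ 1289;  301^3 ≡ 40;  301^5 ≡ 1322;  301^6 ≡ 1600;  301^9 ≡ 2598;  301^10 ≡ 518;  301^15 ≡ 1001;  301^18 ≡ 966;  301^30 ≡ 32;  301^31 ≡ 1259;  301^45 ≡ 1331;  301^62 ≡ 2584;  301^90 ≡ 2067;  301^93 ≡ 1741;  301^155 ≡ 2443;  301^186 ≡ 55;  301^279 ≡ 861;  301^310 ≡ 1091;  301^465 ≡ 2699;  301^558 ≡ 1706;  301^930 ≡ 91;  301^1395 ≡ 1.
Smallest exponent giving 1 is 1395.

1395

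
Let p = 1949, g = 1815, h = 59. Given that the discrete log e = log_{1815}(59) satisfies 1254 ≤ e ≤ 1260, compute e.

1259

Compute 1815^1254 mod 1949 = 569, then multiply by 1815 repeatedly:
  1815^1254=569  1815^1255=1714  1815^1256=306  1815^1257=1874  1815^1258=305
  1815^1259=59
Found 59 at exponent 1259.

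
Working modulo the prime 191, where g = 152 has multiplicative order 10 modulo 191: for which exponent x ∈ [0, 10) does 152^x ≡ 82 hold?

3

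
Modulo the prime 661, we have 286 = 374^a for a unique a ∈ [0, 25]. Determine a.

6

Compute 374^0 mod 661 = 1, then multiply by 374 repeatedly:
  374^0=1  374^1=374  374^2=405  374^3=101  374^4=97
  374^5=584  374^6=286
Found 286 at exponent 6.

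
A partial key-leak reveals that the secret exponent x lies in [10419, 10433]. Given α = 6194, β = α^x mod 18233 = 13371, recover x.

10426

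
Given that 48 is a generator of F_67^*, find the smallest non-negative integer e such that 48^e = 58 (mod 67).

21

Baby-step giant-step with m = ceil(sqrt(66)) = 9.
Baby table (48^j mod 67 for j=0..8):
  0:1  1:48  2:26  3:42  4:6  5:20  6:22  7:51
  8:36
Giant step factor: 48^(-9) ≡ 43 (mod 67).
Scan 58·43^i mod 67 for i = 0, 1, …:
  i=0: 58   i=1: 15   i=2: 42
Match at i=2, j=3: e = 2·9 + 3 = 21.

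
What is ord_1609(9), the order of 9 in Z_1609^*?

The order of 9 must divide p − 1 = 1608 = 2^3 · 3 · 67.
Divisors: 1, 2, 3, 4, 6, 8, 12, 24, 67, 134, 201, 268, 402, 536, 804, 1608.
Check each in increasing order: 9^1 ≡ 9;  9^2 ≡ 81;  9^3 ≡ 729;  9^4 ≡ 125;  9^6 ≡ 471;  9^8 ≡ 1144;  9^12 ≡ 1408;  9^24 ≡ 176;  9^67 ≡ 1608;  9^134 ≡ 1.
Smallest exponent giving 1 is 134.

134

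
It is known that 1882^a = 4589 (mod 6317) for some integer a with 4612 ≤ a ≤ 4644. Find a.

Compute 1882^4612 mod 6317 = 4118, then multiply by 1882 repeatedly:
  1882^4612=4118  1882^4613=5434  1882^4614=5882  1882^4615=2540  1882^4616=4628
  1882^4617=5070  1882^4618=3070  1882^4619=4002  1882^4620=1900  1882^4621=378
  1882^4622=3892  1882^4623=3341  1882^4624=2347  1882^4625=1471  1882^4626=1576
  1882^4627=3359  1882^4628=4638  1882^4629=4939  1882^4630=2891  1882^4631=1925
  1882^4632=3209  1882^4633=286  1882^4634=1307  1882^4635=2461  1882^4636=1241
  1882^4637=4589
Found 4589 at exponent 4637.

4637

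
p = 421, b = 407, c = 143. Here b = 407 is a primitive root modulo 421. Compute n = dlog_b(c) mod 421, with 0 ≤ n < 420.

Baby-step giant-step with m = ceil(sqrt(420)) = 21.
Baby table (407^j mod 421 for j=0..20):
  0:1  1:407  2:196  3:203  4:105  5:214  6:372  7:265
  8:79  9:157  10:328  11:39  12:296  13:66  14:339  15:306
  16:347  17:194  18:231  19:134  20:229
Giant step factor: 407^(-21) ≡ 13 (mod 421).
Scan 143·13^i mod 421 for i = 0, 1, …:
  i=0: 143   i=1: 175   i=2: 170   i=3: 105
Match at i=3, j=4: n = 3·21 + 4 = 67.

67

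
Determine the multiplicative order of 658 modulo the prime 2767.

2766

The order of 658 must divide p − 1 = 2766 = 2 · 3 · 461.
Divisors: 1, 2, 3, 6, 461, 922, 1383, 2766.
Check each in increasing order: 658^1 ≡ 658;  658^2 ≡ 1312;  658^3 ≡ 2759;  658^6 ≡ 64;  658^461 ≡ 2439;  658^922 ≡ 2438;  658^1383 ≡ 2766;  658^2766 ≡ 1.
Smallest exponent giving 1 is 2766.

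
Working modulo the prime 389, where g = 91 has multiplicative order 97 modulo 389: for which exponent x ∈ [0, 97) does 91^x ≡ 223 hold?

78

Baby-step giant-step with m = ceil(sqrt(97)) = 10.
Baby table (91^j mod 389 for j=0..9):
  0:1  1:91  2:112  3:78  4:96  5:178  6:249  7:97
  8:269  9:361
Giant step factor: 91^(-10) ≡ 369 (mod 389).
Scan 223·369^i mod 389 for i = 0, 1, …:
  i=0: 223   i=1: 208   i=2: 119   i=3: 343
  i=4: 142   i=5: 272   i=6: 6   i=7: 269
Match at i=7, j=8: x = 7·10 + 8 = 78.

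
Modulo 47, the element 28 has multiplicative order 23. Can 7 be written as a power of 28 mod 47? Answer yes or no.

yes

7 ∈ ⟨28⟩ iff 7^23 ≡ 1 (mod 47), since |⟨28⟩| = 23.
7^23 mod 47 = 1.
Since 1 = 1, 7 lies in the subgroup.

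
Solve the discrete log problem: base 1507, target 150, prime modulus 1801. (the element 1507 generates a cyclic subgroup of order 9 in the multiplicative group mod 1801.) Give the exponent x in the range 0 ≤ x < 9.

7

Successive powers of 1507 modulo 1801:
  1507^0=1  1507^1=1507  1507^2=1789  1507^3=1727  1507^4=144  1507^5=888
  1507^6=73  1507^7=150
So 1507^7 ≡ 150 (mod 1801), giving x = 7.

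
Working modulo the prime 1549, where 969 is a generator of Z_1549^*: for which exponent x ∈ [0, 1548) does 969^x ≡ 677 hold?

110

Baby-step giant-step with m = ceil(sqrt(1548)) = 40.
Baby table (969^j mod 1549 for j=0..39):
  0:1  1:969  2:267  3:40  4:35  5:1386  6:51  7:1400
  8:1225  9:491  10:236  11:981  12:1052  13:146  14:515  15:257
  16:1193  17:463  18:986  19:1250  20:1481  21:715  22:432  23:378
  24:718  25:241  26:1179  27:838  28:346  29:690  30:991  31:1448
  32:1267  33:915  34:607  35:1112  36:973  37:1045  38:1108  39:195
Giant step factor: 969^(-40) ≡ 202 (mod 1549).
Scan 677·202^i mod 1549 for i = 0, 1, …:
  i=0: 677   i=1: 442   i=2: 991
Match at i=2, j=30: x = 2·40 + 30 = 110.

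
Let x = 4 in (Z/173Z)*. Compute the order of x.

The order of 4 must divide p − 1 = 172 = 2^2 · 43.
Divisors: 1, 2, 4, 43, 86, 172.
Check each in increasing order: 4^1 ≡ 4;  4^2 ≡ 16;  4^4 ≡ 83;  4^43 ≡ 172;  4^86 ≡ 1.
Smallest exponent giving 1 is 86.

86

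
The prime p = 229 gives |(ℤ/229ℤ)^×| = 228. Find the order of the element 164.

The order of 164 must divide p − 1 = 228 = 2^2 · 3 · 19.
Divisors: 1, 2, 3, 4, 6, 12, 19, 38, 57, 76, 114, 228.
Check each in increasing order: 164^1 ≡ 164;  164^2 ≡ 103;  164^3 ≡ 175;  164^4 ≡ 75;  164^6 ≡ 168;  164^12 ≡ 57;  164^19 ≡ 211;  164^38 ≡ 95;  164^57 ≡ 122;  164^76 ≡ 94;  164^114 ≡ 228;  164^228 ≡ 1.
Smallest exponent giving 1 is 228.

228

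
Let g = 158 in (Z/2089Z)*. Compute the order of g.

2088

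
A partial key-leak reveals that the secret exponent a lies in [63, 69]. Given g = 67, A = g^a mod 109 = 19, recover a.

69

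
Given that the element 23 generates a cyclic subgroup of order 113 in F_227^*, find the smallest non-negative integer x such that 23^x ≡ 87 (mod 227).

88

Baby-step giant-step with m = ceil(sqrt(113)) = 11.
Baby table (23^j mod 227 for j=0..10):
  0:1  1:23  2:75  3:136  4:177  5:212  6:109  7:10
  8:3  9:69  10:225
Giant step factor: 23^(-11) ≡ 74 (mod 227).
Scan 87·74^i mod 227 for i = 0, 1, …:
  i=0: 87   i=1: 82   i=2: 166   i=3: 26
  i=4: 108   i=5: 47   i=6: 73   i=7: 181
  i=8: 1
Match at i=8, j=0: x = 8·11 + 0 = 88.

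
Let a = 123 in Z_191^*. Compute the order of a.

190

The order of 123 must divide p − 1 = 190 = 2 · 5 · 19.
Divisors: 1, 2, 5, 10, 19, 38, 95, 190.
Check each in increasing order: 123^1 ≡ 123;  123^2 ≡ 40;  123^5 ≡ 70;  123^10 ≡ 125;  123^19 ≡ 82;  123^38 ≡ 39;  123^95 ≡ 190;  123^190 ≡ 1.
Smallest exponent giving 1 is 190.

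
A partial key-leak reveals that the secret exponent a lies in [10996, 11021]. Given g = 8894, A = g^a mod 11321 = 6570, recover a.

11014

Compute 8894^10996 mod 11321 = 10382, then multiply by 8894 repeatedly:
  8894^10996=10382  8894^10997=3432  8894^10998=2792  8894^10999=5095  8894^11000=8288
  8894^11001=2441  8894^11002=7897  8894^11003=434  8894^11004=10856  8894^11005=7776
  8894^11006=11076  8894^11007=5923  8894^11008=2549  8894^11009=6164  8894^11010=6334
  8894^11011=1300  8894^11012=3459  8894^11013=5189  8894^11014=6570
Found 6570 at exponent 11014.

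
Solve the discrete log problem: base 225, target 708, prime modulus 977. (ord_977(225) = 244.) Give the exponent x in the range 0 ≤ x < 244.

74

Baby-step giant-step with m = ceil(sqrt(244)) = 16.
Baby table (225^j mod 977 for j=0..15):
  0:1  1:225  2:798  3:759  4:777  5:919  6:628  7:612
  8:920  9:853  10:433  11:702  12:653  13:375  14:353  15:288
Giant step factor: 225^(-16) ≡ 722 (mod 977).
Scan 708·722^i mod 977 for i = 0, 1, …:
  i=0: 708   i=1: 205   i=2: 483   i=3: 914
  i=4: 433
Match at i=4, j=10: x = 4·16 + 10 = 74.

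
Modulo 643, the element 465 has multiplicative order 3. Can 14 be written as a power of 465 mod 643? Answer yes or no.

⟨465⟩ has order 3; its elements mod 643 are {1, 177, 465}.
14 is not in this set.

no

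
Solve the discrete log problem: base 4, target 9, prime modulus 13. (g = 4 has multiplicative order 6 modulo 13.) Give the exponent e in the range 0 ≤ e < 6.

4

Successive powers of 4 modulo 13:
  4^0=1  4^1=4  4^2=3  4^3=12  4^4=9
So 4^4 ≡ 9 (mod 13), giving e = 4.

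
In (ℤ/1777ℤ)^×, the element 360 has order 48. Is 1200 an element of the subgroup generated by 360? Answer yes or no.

1200 ∈ ⟨360⟩ iff 1200^48 ≡ 1 (mod 1777), since |⟨360⟩| = 48.
1200^48 mod 1777 = 1.
Since 1 = 1, 1200 lies in the subgroup.

yes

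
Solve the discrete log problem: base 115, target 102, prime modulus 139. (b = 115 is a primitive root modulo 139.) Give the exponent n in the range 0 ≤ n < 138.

Baby-step giant-step with m = ceil(sqrt(138)) = 12.
Baby table (115^j mod 139 for j=0..11):
  0:1  1:115  2:20  3:76  4:122  5:130  6:77  7:98
  8:11  9:14  10:81  11:2
Giant step factor: 115^(-12) ≡ 55 (mod 139).
Scan 102·55^i mod 139 for i = 0, 1, …:
  i=0: 102   i=1: 50   i=2: 109   i=3: 18
  i=4: 17   i=5: 101   i=6: 134   i=7: 3
  i=8: 26   i=9: 40   i=10: 115
Match at i=10, j=1: n = 10·12 + 1 = 121.

121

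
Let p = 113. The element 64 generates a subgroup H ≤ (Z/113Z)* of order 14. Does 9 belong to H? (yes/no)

9 ∈ ⟨64⟩ iff 9^14 ≡ 1 (mod 113), since |⟨64⟩| = 14.
9^14 mod 113 = 98.
Since 98 ≠ 1, 9 does not lie in the subgroup.

no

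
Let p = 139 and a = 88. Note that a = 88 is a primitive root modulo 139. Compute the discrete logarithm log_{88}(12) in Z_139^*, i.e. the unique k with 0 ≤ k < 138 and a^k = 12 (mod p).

25

Successive powers of 88 modulo 139:
  88^0=1  88^1=88  88^2=99  88^3=94  88^4=71  88^5=132
  88^6=79  88^7=2  88^8=37  88^9=59  88^10=49  88^11=3
  88^12=125  88^13=19  88^14=4  88^15=74  88^16=118  88^17=98
  88^18=6  88^19=111  88^20=38  88^21=8  88^22=9  88^23=97
  88^24=57  88^25=12
So 88^25 ≡ 12 (mod 139), giving k = 25.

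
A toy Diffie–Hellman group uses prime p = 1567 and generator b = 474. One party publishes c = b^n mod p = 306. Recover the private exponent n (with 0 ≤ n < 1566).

1193

Baby-step giant-step with m = ceil(sqrt(1566)) = 40.
Baby table (474^j mod 1567 for j=0..39):
  0:1  1:474  2:595  3:1537  4:1450  5:954  6:900  7:376
  8:1153  9:1206  10:1256  11:1451  12:1428  13:1495  14:346  15:1036
  16:593  17:589  18:260  19:1014  20:1134  21:35  22:920  23:454
  24:517  25:606  26:483  27:160  28:624  29:1180  30:1468  31:84
  32:641  33:1403  34:614  35:1141  36:219  37:384  38:244  39:1265
Giant step factor: 474^(-40) ≡ 1075 (mod 1567).
Scan 306·1075^i mod 1567 for i = 0, 1, …:
  i=0: 306   i=1: 1447   i=2: 1061   i=3: 1366
  i=4: 171   i=5: 486   i=6: 639   i=7: 579
  i=8: 326   i=9: 1009     …   i=28: 1045
  i=29: 1403
Match at i=29, j=33: n = 29·40 + 33 = 1193.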